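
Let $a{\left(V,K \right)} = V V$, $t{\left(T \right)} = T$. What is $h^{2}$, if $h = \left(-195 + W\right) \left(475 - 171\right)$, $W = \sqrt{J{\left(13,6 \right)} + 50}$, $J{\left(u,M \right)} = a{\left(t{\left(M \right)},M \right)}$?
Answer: $3522066176 - 36042240 \sqrt{86} \approx 3.1878 \cdot 10^{9}$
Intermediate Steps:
$a{\left(V,K \right)} = V^{2}$
$J{\left(u,M \right)} = M^{2}$
$W = \sqrt{86}$ ($W = \sqrt{6^{2} + 50} = \sqrt{36 + 50} = \sqrt{86} \approx 9.2736$)
$h = -59280 + 304 \sqrt{86}$ ($h = \left(-195 + \sqrt{86}\right) \left(475 - 171\right) = \left(-195 + \sqrt{86}\right) 304 = -59280 + 304 \sqrt{86} \approx -56461.0$)
$h^{2} = \left(-59280 + 304 \sqrt{86}\right)^{2}$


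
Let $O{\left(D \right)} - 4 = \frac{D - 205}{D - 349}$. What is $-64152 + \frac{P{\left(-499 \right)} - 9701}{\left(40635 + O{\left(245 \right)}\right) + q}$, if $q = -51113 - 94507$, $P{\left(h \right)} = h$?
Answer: $- \frac{43775911308}{682379} \approx -64152.0$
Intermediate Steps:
$q = -145620$
$O{\left(D \right)} = 4 + \frac{-205 + D}{-349 + D}$ ($O{\left(D \right)} = 4 + \frac{D - 205}{D - 349} = 4 + \frac{-205 + D}{-349 + D}$)
$-64152 + \frac{P{\left(-499 \right)} - 9701}{\left(40635 + O{\left(245 \right)}\right) + q} = -64152 + \frac{-499 - 9701}{\left(40635 + \frac{-1601 + 5 \cdot 245}{-349 + 245}\right) - 145620} = -64152 + \frac{-499 - 9701}{\left(40635 + \frac{-1601 + 1225}{-104}\right) - 145620} = -64152 - \frac{10200}{\left(40635 - - \frac{47}{13}\right) - 145620} = -64152 - \frac{10200}{\left(40635 + \frac{47}{13}\right) - 145620} = -64152 - \frac{10200}{\frac{528302}{13} - 145620} = -64152 - \frac{10200}{- \frac{1364758}{13}} = -64152 - - \frac{66300}{682379} = -64152 + \frac{66300}{682379} = - \frac{43775911308}{682379}$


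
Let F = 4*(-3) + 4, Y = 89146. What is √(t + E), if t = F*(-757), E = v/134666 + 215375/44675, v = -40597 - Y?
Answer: √350935607982140209742/240648142 ≈ 77.845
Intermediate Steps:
v = -129743 (v = -40597 - 1*89146 = -40597 - 89146 = -129743)
F = -8 (F = -12 + 4 = -8)
E = 928296849/240648142 (E = -129743/134666 + 215375/44675 = -129743*1/134666 + 215375*(1/44675) = -129743/134666 + 8615/1787 = 928296849/240648142 ≈ 3.8575)
t = 6056 (t = -8*(-757) = 6056)
√(t + E) = √(6056 + 928296849/240648142) = √(1458293444801/240648142) = √350935607982140209742/240648142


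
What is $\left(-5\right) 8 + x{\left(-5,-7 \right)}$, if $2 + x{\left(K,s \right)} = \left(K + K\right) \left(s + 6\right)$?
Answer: $-32$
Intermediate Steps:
$x{\left(K,s \right)} = -2 + 2 K \left(6 + s\right)$ ($x{\left(K,s \right)} = -2 + \left(K + K\right) \left(s + 6\right) = -2 + 2 K \left(6 + s\right)$)
$\left(-5\right) 8 + x{\left(-5,-7 \right)} = \left(-5\right) 8 + \left(-2 + 12 \left(-5\right) + 2 \left(-5\right) \left(-7\right)\right) = -40 - -8 = -40 + 8 = -32$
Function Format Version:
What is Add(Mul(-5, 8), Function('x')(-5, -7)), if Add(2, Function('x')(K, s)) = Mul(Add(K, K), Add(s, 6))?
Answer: -32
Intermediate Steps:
Function('x')(K, s) = Add(-2, Mul(2, K, Add(6, s))) (Function('x')(K, s) = Add(-2, Mul(Add(K, K), Add(s, 6))) = Add(-2, Mul(Mul(2, K), Add(6, s))) = Add(-2, Mul(2, K, Add(6, s))))
Add(Mul(-5, 8), Function('x')(-5, -7)) = Add(Mul(-5, 8), Add(-2, Mul(12, -5), Mul(2, -5, -7))) = Add(-40, Add(-2, -60, 70)) = Add(-40, 8) = -32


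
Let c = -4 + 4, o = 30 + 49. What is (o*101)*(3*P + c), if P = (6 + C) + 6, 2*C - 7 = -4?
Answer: 646299/2 ≈ 3.2315e+5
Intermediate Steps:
o = 79
C = 3/2 (C = 7/2 + (1/2)*(-4) = 7/2 - 2 = 3/2 ≈ 1.5000)
c = 0
P = 27/2 (P = (6 + 3/2) + 6 = 15/2 + 6 = 27/2 ≈ 13.500)
(o*101)*(3*P + c) = (79*101)*(3*(27/2) + 0) = 7979*(81/2 + 0) = 7979*(81/2) = 646299/2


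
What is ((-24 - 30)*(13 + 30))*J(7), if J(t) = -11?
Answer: 25542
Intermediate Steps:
((-24 - 30)*(13 + 30))*J(7) = ((-24 - 30)*(13 + 30))*(-11) = -54*43*(-11) = -2322*(-11) = 25542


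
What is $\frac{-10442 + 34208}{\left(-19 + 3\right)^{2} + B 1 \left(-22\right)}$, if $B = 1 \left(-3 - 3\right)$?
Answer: $\frac{11883}{194} \approx 61.253$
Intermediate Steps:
$B = -6$ ($B = 1 \left(-3 - 3\right) = 1 \left(-6\right) = -6$)
$\frac{-10442 + 34208}{\left(-19 + 3\right)^{2} + B 1 \left(-22\right)} = \frac{-10442 + 34208}{\left(-19 + 3\right)^{2} + \left(-6\right) 1 \left(-22\right)} = \frac{23766}{\left(-16\right)^{2} - -132} = \frac{23766}{256 + 132} = \frac{23766}{388} = 23766 \cdot \frac{1}{388} = \frac{11883}{194}$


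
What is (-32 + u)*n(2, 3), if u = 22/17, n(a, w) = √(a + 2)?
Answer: -1044/17 ≈ -61.412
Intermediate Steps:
n(a, w) = √(2 + a)
u = 22/17 (u = 22*(1/17) = 22/17 ≈ 1.2941)
(-32 + u)*n(2, 3) = (-32 + 22/17)*√(2 + 2) = -522*√4/17 = -522/17*2 = -1044/17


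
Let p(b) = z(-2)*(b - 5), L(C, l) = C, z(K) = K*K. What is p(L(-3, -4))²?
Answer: 1024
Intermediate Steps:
z(K) = K²
p(b) = -20 + 4*b (p(b) = (-2)²*(b - 5) = 4*(-5 + b) = -20 + 4*b)
p(L(-3, -4))² = (-20 + 4*(-3))² = (-20 - 12)² = (-32)² = 1024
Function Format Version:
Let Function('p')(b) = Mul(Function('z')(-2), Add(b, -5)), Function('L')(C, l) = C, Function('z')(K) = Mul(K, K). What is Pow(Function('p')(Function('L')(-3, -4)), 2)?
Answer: 1024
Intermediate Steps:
Function('z')(K) = Pow(K, 2)
Function('p')(b) = Add(-20, Mul(4, b)) (Function('p')(b) = Mul(Pow(-2, 2), Add(b, -5)) = Mul(4, Add(-5, b)) = Add(-20, Mul(4, b)))
Pow(Function('p')(Function('L')(-3, -4)), 2) = Pow(Add(-20, Mul(4, -3)), 2) = Pow(Add(-20, -12), 2) = Pow(-32, 2) = 1024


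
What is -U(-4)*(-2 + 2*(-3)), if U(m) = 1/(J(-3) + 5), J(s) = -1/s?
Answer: 3/2 ≈ 1.5000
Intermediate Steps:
U(m) = 3/16 (U(m) = 1/(-1/(-3) + 5) = 1/(-1*(-⅓) + 5) = 1/(⅓ + 5) = 1/(16/3) = 3/16)
-U(-4)*(-2 + 2*(-3)) = -3*(-2 + 2*(-3))/16 = -3*(-2 - 6)/16 = -3*(-8)/16 = -1*(-3/2) = 3/2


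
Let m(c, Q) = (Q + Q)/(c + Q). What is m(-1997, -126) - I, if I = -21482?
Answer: 45606538/2123 ≈ 21482.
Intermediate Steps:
m(c, Q) = 2*Q/(Q + c) (m(c, Q) = (2*Q)/(Q + c) = 2*Q/(Q + c))
m(-1997, -126) - I = 2*(-126)/(-126 - 1997) - 1*(-21482) = 2*(-126)/(-2123) + 21482 = 2*(-126)*(-1/2123) + 21482 = 252/2123 + 21482 = 45606538/2123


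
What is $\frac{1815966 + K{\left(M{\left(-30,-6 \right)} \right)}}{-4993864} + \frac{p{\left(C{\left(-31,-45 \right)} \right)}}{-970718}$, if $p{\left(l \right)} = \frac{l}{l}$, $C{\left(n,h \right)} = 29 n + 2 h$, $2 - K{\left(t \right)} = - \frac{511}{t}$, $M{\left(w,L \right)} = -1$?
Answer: $- \frac{881150890995}{2423816837176} \approx -0.36354$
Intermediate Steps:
$K{\left(t \right)} = 2 + \frac{511}{t}$ ($K{\left(t \right)} = 2 - - \frac{511}{t} = 2 + \frac{511}{t}$)
$C{\left(n,h \right)} = 2 h + 29 n$
$p{\left(l \right)} = 1$
$\frac{1815966 + K{\left(M{\left(-30,-6 \right)} \right)}}{-4993864} + \frac{p{\left(C{\left(-31,-45 \right)} \right)}}{-970718} = \frac{1815966 + \left(2 + \frac{511}{-1}\right)}{-4993864} + 1 \frac{1}{-970718} = \left(1815966 + \left(2 + 511 \left(-1\right)\right)\right) \left(- \frac{1}{4993864}\right) + 1 \left(- \frac{1}{970718}\right) = \left(1815966 + \left(2 - 511\right)\right) \left(- \frac{1}{4993864}\right) - \frac{1}{970718} = \left(1815966 - 509\right) \left(- \frac{1}{4993864}\right) - \frac{1}{970718} = 1815457 \left(- \frac{1}{4993864}\right) - \frac{1}{970718} = - \frac{1815457}{4993864} - \frac{1}{970718} = - \frac{881150890995}{2423816837176}$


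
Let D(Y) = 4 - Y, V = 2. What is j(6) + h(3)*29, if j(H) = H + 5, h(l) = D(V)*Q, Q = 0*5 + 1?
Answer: 69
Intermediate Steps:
Q = 1 (Q = 0 + 1 = 1)
h(l) = 2 (h(l) = (4 - 1*2)*1 = (4 - 2)*1 = 2*1 = 2)
j(H) = 5 + H
j(6) + h(3)*29 = (5 + 6) + 2*29 = 11 + 58 = 69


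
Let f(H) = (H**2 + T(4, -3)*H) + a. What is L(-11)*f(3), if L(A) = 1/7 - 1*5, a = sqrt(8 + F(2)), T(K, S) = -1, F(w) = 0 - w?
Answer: -204/7 - 34*sqrt(6)/7 ≈ -41.040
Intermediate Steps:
F(w) = -w
a = sqrt(6) (a = sqrt(8 - 1*2) = sqrt(8 - 2) = sqrt(6) ≈ 2.4495)
L(A) = -34/7 (L(A) = 1/7 - 5 = -34/7)
f(H) = sqrt(6) + H**2 - H (f(H) = (H**2 - H) + sqrt(6) = sqrt(6) + H**2 - H)
L(-11)*f(3) = -34*(sqrt(6) + 3**2 - 1*3)/7 = -34*(sqrt(6) + 9 - 3)/7 = -34*(6 + sqrt(6))/7 = -204/7 - 34*sqrt(6)/7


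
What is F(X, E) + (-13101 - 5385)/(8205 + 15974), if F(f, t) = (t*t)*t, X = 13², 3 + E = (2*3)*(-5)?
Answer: -868939209/24179 ≈ -35938.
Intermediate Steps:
E = -33 (E = -3 + (2*3)*(-5) = -3 + 6*(-5) = -3 - 30 = -33)
X = 169
F(f, t) = t³ (F(f, t) = t²*t = t³)
F(X, E) + (-13101 - 5385)/(8205 + 15974) = (-33)³ + (-13101 - 5385)/(8205 + 15974) = -35937 - 18486/24179 = -868939209/24179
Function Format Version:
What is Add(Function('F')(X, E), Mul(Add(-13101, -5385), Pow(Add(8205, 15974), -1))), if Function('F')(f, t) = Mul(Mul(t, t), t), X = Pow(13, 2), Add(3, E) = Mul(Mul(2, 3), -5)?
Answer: Rational(-868939209, 24179) ≈ -35938.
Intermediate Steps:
E = -33 (E = Add(-3, Mul(Mul(2, 3), -5)) = Add(-3, Mul(6, -5)) = Add(-3, -30) = -33)
X = 169
Function('F')(f, t) = Pow(t, 3) (Function('F')(f, t) = Mul(Pow(t, 2), t) = Pow(t, 3))
Add(Function('F')(X, E), Mul(Add(-13101, -5385), Pow(Add(8205, 15974), -1))) = Add(Pow(-33, 3), Mul(Add(-13101, -5385), Pow(Add(8205, 15974), -1))) = Add(-35937, Mul(-18486, Pow(24179, -1))) = Add(-35937, Mul(-18486, Rational(1, 24179))) = Add(-35937, Rational(-18486, 24179)) = Rational(-868939209, 24179)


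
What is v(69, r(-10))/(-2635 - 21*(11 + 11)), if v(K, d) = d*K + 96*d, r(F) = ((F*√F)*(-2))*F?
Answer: 33000*I*√10/3097 ≈ 33.696*I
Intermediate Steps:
r(F) = -2*F^(5/2) (r(F) = (F^(3/2)*(-2))*F = (-2*F^(3/2))*F = -2*F^(5/2))
v(K, d) = 96*d + K*d (v(K, d) = K*d + 96*d = 96*d + K*d)
v(69, r(-10))/(-2635 - 21*(11 + 11)) = ((-200*I*√10)*(96 + 69))/(-2635 - 21*(11 + 11)) = (-200*I*√10*165)/(-2635 - 21*22) = (-200*I*√10*165)/(-2635 - 462) = -33000*I*√10/(-3097) = -33000*I*√10*(-1/3097) = 33000*I*√10/3097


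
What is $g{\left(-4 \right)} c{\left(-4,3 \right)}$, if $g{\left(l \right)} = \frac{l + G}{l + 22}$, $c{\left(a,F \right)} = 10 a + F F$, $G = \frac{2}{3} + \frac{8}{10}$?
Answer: $\frac{589}{135} \approx 4.363$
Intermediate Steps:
$G = \frac{22}{15}$ ($G = 2 \cdot \frac{1}{3} + 8 \cdot \frac{1}{10} = \frac{2}{3} + \frac{4}{5} = \frac{22}{15} \approx 1.4667$)
$c{\left(a,F \right)} = F^{2} + 10 a$ ($c{\left(a,F \right)} = 10 a + F^{2} = F^{2} + 10 a$)
$g{\left(l \right)} = \frac{\frac{22}{15} + l}{22 + l}$ ($g{\left(l \right)} = \frac{l + \frac{22}{15}}{l + 22} = \frac{\frac{22}{15} + l}{22 + l}$)
$g{\left(-4 \right)} c{\left(-4,3 \right)} = \frac{\frac{22}{15} - 4}{22 - 4} \left(3^{2} + 10 \left(-4\right)\right) = \frac{1}{18} \left(- \frac{38}{15}\right) \left(9 - 40\right) = \frac{1}{18} \left(- \frac{38}{15}\right) \left(-31\right) = \left(- \frac{19}{135}\right) \left(-31\right) = \frac{589}{135}$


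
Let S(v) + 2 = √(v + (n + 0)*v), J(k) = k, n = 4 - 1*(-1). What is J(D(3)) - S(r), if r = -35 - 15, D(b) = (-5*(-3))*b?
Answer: 47 - 10*I*√3 ≈ 47.0 - 17.32*I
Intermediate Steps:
D(b) = 15*b
n = 5 (n = 4 + 1 = 5)
r = -50
S(v) = -2 + √6*√v (S(v) = -2 + √(v + (5 + 0)*v) = -2 + √(v + 5*v) = -2 + √(6*v) = -2 + √6*√v)
J(D(3)) - S(r) = 15*3 - (-2 + √6*√(-50)) = 45 - (-2 + √6*(5*I*√2)) = 45 - (-2 + 10*I*√3) = 45 + (2 - 10*I*√3) = 47 - 10*I*√3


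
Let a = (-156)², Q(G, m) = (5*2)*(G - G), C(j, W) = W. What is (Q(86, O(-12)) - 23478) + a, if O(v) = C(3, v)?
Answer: 858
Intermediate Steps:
O(v) = v
Q(G, m) = 0 (Q(G, m) = 10*0 = 0)
a = 24336
(Q(86, O(-12)) - 23478) + a = (0 - 23478) + 24336 = -23478 + 24336 = 858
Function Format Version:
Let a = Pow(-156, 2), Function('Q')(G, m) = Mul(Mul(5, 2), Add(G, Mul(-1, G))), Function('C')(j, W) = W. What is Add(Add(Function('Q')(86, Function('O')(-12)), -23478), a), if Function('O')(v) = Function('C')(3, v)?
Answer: 858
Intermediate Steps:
Function('O')(v) = v
Function('Q')(G, m) = 0 (Function('Q')(G, m) = Mul(10, 0) = 0)
a = 24336
Add(Add(Function('Q')(86, Function('O')(-12)), -23478), a) = Add(Add(0, -23478), 24336) = Add(-23478, 24336) = 858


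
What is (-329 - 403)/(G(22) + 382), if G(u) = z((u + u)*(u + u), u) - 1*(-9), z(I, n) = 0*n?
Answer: -732/391 ≈ -1.8721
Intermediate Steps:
z(I, n) = 0
G(u) = 9 (G(u) = 0 - 1*(-9) = 0 + 9 = 9)
(-329 - 403)/(G(22) + 382) = (-329 - 403)/(9 + 382) = -732/391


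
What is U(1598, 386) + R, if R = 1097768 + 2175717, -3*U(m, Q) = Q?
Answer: 9820069/3 ≈ 3.2734e+6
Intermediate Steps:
U(m, Q) = -Q/3
R = 3273485
U(1598, 386) + R = -⅓*386 + 3273485 = -386/3 + 3273485 = 9820069/3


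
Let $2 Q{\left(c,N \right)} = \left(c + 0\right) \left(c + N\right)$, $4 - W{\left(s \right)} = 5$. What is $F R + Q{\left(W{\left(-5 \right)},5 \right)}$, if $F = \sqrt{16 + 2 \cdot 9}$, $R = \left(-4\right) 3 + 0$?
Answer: $-2 - 12 \sqrt{34} \approx -71.971$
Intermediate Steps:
$W{\left(s \right)} = -1$ ($W{\left(s \right)} = 4 - 5 = -1$)
$Q{\left(c,N \right)} = \frac{c \left(N + c\right)}{2}$ ($Q{\left(c,N \right)} = \frac{\left(c + 0\right) \left(c + N\right)}{2} = \frac{c \left(N + c\right)}{2}$)
$R = -12$ ($R = -12 + 0 = -12$)
$F = \sqrt{34}$ ($F = \sqrt{16 + 18} = \sqrt{34} \approx 5.8309$)
$F R + Q{\left(W{\left(-5 \right)},5 \right)} = \sqrt{34} \left(-12\right) + \frac{1}{2} \left(-1\right) \left(5 - 1\right) = - 12 \sqrt{34} + \frac{1}{2} \left(-1\right) 4 = - 12 \sqrt{34} - 2 = -2 - 12 \sqrt{34}$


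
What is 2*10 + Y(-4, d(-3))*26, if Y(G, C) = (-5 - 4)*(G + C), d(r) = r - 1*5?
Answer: 2828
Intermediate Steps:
d(r) = -5 + r (d(r) = r - 5 = -5 + r)
Y(G, C) = -9*C - 9*G (Y(G, C) = -9*(C + G) = -9*C - 9*G)
2*10 + Y(-4, d(-3))*26 = 2*10 + (-9*(-5 - 3) - 9*(-4))*26 = 20 + (-9*(-8) + 36)*26 = 20 + (72 + 36)*26 = 20 + 108*26 = 20 + 2808 = 2828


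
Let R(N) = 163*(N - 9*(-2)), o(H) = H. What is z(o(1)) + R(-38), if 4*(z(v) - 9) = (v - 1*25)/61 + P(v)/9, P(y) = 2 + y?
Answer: -2379743/732 ≈ -3251.0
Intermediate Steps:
z(v) = 19661/2196 + 35*v/1098 (z(v) = 9 + ((v - 1*25)/61 + (2 + v)/9)/4 = 9 + ((v - 25)*(1/61) + (2 + v)*(⅑))/4 = 9 + ((-25 + v)*(1/61) + (2/9 + v/9))/4 = 9 + ((-25/61 + v/61) + (2/9 + v/9))/4 = 9 + (-103/549 + 70*v/549)/4 = 9 + (-103/2196 + 35*v/1098) = 19661/2196 + 35*v/1098)
R(N) = 2934 + 163*N (R(N) = 163*(N + 18) = 163*(18 + N) = 2934 + 163*N)
z(o(1)) + R(-38) = (19661/2196 + (35/1098)*1) + (2934 + 163*(-38)) = (19661/2196 + 35/1098) + (2934 - 6194) = 6577/732 - 3260 = -2379743/732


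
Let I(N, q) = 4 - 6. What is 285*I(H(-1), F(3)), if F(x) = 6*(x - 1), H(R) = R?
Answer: -570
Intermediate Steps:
F(x) = -6 + 6*x (F(x) = 6*(-1 + x) = -6 + 6*x)
I(N, q) = -2
285*I(H(-1), F(3)) = 285*(-2) = -570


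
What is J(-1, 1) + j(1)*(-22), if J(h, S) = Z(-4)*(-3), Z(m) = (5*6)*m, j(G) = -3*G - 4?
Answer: 514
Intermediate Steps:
j(G) = -4 - 3*G
Z(m) = 30*m
J(h, S) = 360 (J(h, S) = (30*(-4))*(-3) = -120*(-3) = 360)
J(-1, 1) + j(1)*(-22) = 360 + (-4 - 3*1)*(-22) = 360 + (-4 - 3)*(-22) = 360 - 7*(-22) = 360 + 154 = 514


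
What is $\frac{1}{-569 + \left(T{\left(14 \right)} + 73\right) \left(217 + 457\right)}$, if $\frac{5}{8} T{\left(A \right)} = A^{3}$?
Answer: $\frac{5}{15038813} \approx 3.3247 \cdot 10^{-7}$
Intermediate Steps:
$T{\left(A \right)} = \frac{8 A^{3}}{5}$
$\frac{1}{-569 + \left(T{\left(14 \right)} + 73\right) \left(217 + 457\right)} = \frac{1}{-569 + \left(\frac{8 \cdot 14^{3}}{5} + 73\right) \left(217 + 457\right)} = \frac{1}{-569 + \left(\frac{8}{5} \cdot 2744 + 73\right) 674} = \frac{1}{-569 + \left(\frac{21952}{5} + 73\right) 674} = \frac{1}{-569 + \frac{22317}{5} \cdot 674} = \frac{1}{-569 + \frac{15041658}{5}} = \frac{1}{\frac{15038813}{5}} = \frac{5}{15038813}$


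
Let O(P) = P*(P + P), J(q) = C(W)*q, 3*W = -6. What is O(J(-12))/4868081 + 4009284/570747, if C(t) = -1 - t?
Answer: 6505894546380/926147542169 ≈ 7.0247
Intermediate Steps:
W = -2 (W = (⅓)*(-6) = -2)
J(q) = q (J(q) = (-1 - 1*(-2))*q = (-1 + 2)*q = 1*q = q)
O(P) = 2*P² (O(P) = P*(2*P) = 2*P²)
O(J(-12))/4868081 + 4009284/570747 = (2*(-12)²)/4868081 + 4009284/570747 = (2*144)*(1/4868081) + 4009284*(1/570747) = 288*(1/4868081) + 1336428/190249 = 288/4868081 + 1336428/190249 = 6505894546380/926147542169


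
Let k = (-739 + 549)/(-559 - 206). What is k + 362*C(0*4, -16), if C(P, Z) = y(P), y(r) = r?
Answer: 38/153 ≈ 0.24837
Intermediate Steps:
k = 38/153 (k = -190/(-765) = -190*(-1/765) = 38/153 ≈ 0.24837)
C(P, Z) = P
k + 362*C(0*4, -16) = 38/153 + 362*(0*4) = 38/153 + 362*0 = 38/153 + 0 = 38/153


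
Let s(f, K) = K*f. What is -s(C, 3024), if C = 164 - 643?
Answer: 1448496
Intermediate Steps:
C = -479
-s(C, 3024) = -3024*(-479) = -1*(-1448496) = 1448496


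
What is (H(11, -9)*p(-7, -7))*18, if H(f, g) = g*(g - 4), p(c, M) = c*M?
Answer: 103194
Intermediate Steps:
p(c, M) = M*c
H(f, g) = g*(-4 + g)
(H(11, -9)*p(-7, -7))*18 = ((-9*(-4 - 9))*(-7*(-7)))*18 = (-9*(-13)*49)*18 = (117*49)*18 = 5733*18 = 103194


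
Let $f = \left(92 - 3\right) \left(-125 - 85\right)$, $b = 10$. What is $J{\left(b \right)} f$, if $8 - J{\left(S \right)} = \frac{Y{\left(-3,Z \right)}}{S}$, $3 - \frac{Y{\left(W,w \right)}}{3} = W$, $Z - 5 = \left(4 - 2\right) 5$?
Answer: $-115878$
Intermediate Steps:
$Z = 15$ ($Z = 5 + \left(4 - 2\right) 5 = 5 + 2 \cdot 5 = 5 + 10 = 15$)
$Y{\left(W,w \right)} = 9 - 3 W$
$f = -18690$ ($f = 89 \left(-210\right) = -18690$)
$J{\left(S \right)} = 8 - \frac{18}{S}$ ($J{\left(S \right)} = 8 - \frac{9 - -9}{S} = 8 - \frac{9 + 9}{S} = 8 - \frac{18}{S}$)
$J{\left(b \right)} f = \left(8 - \frac{18}{10}\right) \left(-18690\right) = \left(8 - \frac{9}{5}\right) \left(-18690\right) = \frac{31}{5} \left(-18690\right) = -115878$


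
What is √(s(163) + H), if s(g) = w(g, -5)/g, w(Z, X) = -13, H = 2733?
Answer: √72610958/163 ≈ 52.277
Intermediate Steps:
s(g) = -13/g
√(s(163) + H) = √(-13/163 + 2733) = √(445466/163) = √72610958/163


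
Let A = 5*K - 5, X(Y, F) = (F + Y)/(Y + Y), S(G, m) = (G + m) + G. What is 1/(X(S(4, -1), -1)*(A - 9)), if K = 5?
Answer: 7/33 ≈ 0.21212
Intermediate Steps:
S(G, m) = m + 2*G
X(Y, F) = (F + Y)/(2*Y) (X(Y, F) = (F + Y)/((2*Y)) = (F + Y)*(1/(2*Y)) = (F + Y)/(2*Y))
A = 20 (A = 5*5 - 5 = 25 - 5 = 20)
1/(X(S(4, -1), -1)*(A - 9)) = 1/(((-1 + (-1 + 2*4))/(2*(-1 + 2*4)))*(20 - 9)) = 1/(((-1 + (-1 + 8))/(2*(-1 + 8)))*11) = 1/(((½)*(-1 + 7)/7)*11) = 1/(((½)*(⅐)*6)*11) = 1/((3/7)*11) = 1/(33/7) = 7/33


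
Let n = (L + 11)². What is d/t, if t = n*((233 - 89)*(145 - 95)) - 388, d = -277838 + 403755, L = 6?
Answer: 125917/2080412 ≈ 0.060525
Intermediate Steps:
n = 289 (n = (6 + 11)² = 17² = 289)
d = 125917
t = 2080412 (t = 289*((233 - 89)*(145 - 95)) - 388 = 289*(144*50) - 388 = 289*7200 - 388 = 2080800 - 388 = 2080412)
d/t = 125917/2080412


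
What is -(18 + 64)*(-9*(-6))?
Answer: -4428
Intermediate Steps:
-(18 + 64)*(-9*(-6)) = -82*54 = -1*4428 = -4428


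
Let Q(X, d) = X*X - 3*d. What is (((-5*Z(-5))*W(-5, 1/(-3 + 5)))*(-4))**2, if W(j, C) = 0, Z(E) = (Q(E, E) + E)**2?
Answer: 0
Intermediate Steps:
Q(X, d) = X**2 - 3*d
Z(E) = (E**2 - 2*E)**2 (Z(E) = ((E**2 - 3*E) + E)**2 = (E**2 - 2*E)**2)
(((-5*Z(-5))*W(-5, 1/(-3 + 5)))*(-4))**2 = ((-5*(-5)**2*(-2 - 5)**2*0)*(-4))**2 = ((-125*(-7)**2*0)*(-4))**2 = ((-125*49*0)*(-4))**2 = ((-5*1225*0)*(-4))**2 = (-6125*0*(-4))**2 = (0*(-4))**2 = 0**2 = 0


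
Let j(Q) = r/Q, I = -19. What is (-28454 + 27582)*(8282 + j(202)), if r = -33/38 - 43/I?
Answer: -13858845330/1919 ≈ -7.2219e+6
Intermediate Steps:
r = 53/38 (r = -33/38 - 43/(-19) = -33*1/38 - 43*(-1/19) = -33/38 + 43/19 = 53/38 ≈ 1.3947)
j(Q) = 53/(38*Q)
(-28454 + 27582)*(8282 + j(202)) = (-28454 + 27582)*(8282 + (53/38)/202) = -872*(8282 + (53/38)*(1/202)) = -872*(8282 + 53/7676) = -872*63572685/7676 = -13858845330/1919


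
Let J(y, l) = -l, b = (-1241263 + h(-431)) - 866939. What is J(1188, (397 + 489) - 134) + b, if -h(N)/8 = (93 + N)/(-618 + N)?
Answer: -2212295450/1049 ≈ -2.1090e+6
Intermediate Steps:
h(N) = -8*(93 + N)/(-618 + N)
b = -2211506602/1049 (b = (-1241263 + 8*(-93 - 1*(-431))/(-618 - 431)) - 866939 = (-1241263 + 8*(-93 + 431)/(-1049)) - 866939 = (-1241263 + 8*(-1/1049)*338) - 866939 = (-1241263 - 2704/1049) - 866939 = -1302087591/1049 - 866939 = -2211506602/1049 ≈ -2.1082e+6)
J(1188, (397 + 489) - 134) + b = -((397 + 489) - 134) - 2211506602/1049 = -(886 - 134) - 2211506602/1049 = -1*752 - 2211506602/1049 = -752 - 2211506602/1049 = -2212295450/1049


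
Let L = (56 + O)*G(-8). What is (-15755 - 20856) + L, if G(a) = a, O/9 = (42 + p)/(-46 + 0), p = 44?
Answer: -849261/23 ≈ -36924.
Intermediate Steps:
O = -387/23 (O = 9*((42 + 44)/(-46 + 0)) = 9*(86/(-46)) = 9*(86*(-1/46)) = 9*(-43/23) = -387/23 ≈ -16.826)
L = -7208/23 (L = (56 - 387/23)*(-8) = (901/23)*(-8) = -7208/23 ≈ -313.39)
(-15755 - 20856) + L = (-15755 - 20856) - 7208/23 = -36611 - 7208/23 = -849261/23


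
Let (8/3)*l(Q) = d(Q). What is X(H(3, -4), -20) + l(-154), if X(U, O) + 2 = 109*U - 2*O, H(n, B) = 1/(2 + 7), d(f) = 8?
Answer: 478/9 ≈ 53.111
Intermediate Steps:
l(Q) = 3 (l(Q) = (3/8)*8 = 3)
H(n, B) = ⅑ (H(n, B) = 1/9 = ⅑)
X(U, O) = -2 - 2*O + 109*U (X(U, O) = -2 + (109*U - 2*O) = -2 + (-2*O + 109*U) = -2 - 2*O + 109*U)
X(H(3, -4), -20) + l(-154) = (-2 - 2*(-20) + 109*(⅑)) + 3 = (-2 + 40 + 109/9) + 3 = 451/9 + 3 = 478/9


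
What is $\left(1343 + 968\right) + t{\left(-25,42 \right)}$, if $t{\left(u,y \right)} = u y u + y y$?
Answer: $30325$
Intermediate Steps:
$t{\left(u,y \right)} = y^{2} + y u^{2}$ ($t{\left(u,y \right)} = y u^{2} + y^{2} = y^{2} + y u^{2}$)
$\left(1343 + 968\right) + t{\left(-25,42 \right)} = \left(1343 + 968\right) + 42 \left(42 + \left(-25\right)^{2}\right) = 2311 + 42 \left(42 + 625\right) = 2311 + 42 \cdot 667 = 2311 + 28014 = 30325$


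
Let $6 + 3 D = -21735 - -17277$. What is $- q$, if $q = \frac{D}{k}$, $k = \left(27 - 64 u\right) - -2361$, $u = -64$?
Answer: $\frac{372}{1621} \approx 0.22949$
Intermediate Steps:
$k = 6484$ ($k = \left(27 - -4096\right) - -2361 = \left(27 + 4096\right) + 2361 = 4123 + 2361 = 6484$)
$D = -1488$ ($D = -2 + \frac{-21735 - -17277}{3} = -2 + \frac{-21735 + 17277}{3} = -2 + \frac{1}{3} \left(-4458\right) = -2 - 1486 = -1488$)
$q = - \frac{372}{1621}$ ($q = - \frac{1488}{6484} = \left(-1488\right) \frac{1}{6484} = - \frac{372}{1621} \approx -0.22949$)
$- q = \left(-1\right) \left(- \frac{372}{1621}\right) = \frac{372}{1621}$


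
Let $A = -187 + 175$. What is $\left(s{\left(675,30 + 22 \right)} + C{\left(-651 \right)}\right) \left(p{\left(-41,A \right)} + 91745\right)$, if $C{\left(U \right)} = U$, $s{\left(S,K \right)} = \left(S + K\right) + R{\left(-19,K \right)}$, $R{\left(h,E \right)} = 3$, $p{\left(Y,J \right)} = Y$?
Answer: $7244616$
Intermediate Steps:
$A = -12$
$s{\left(S,K \right)} = 3 + K + S$ ($s{\left(S,K \right)} = \left(S + K\right) + 3 = \left(K + S\right) + 3 = 3 + K + S$)
$\left(s{\left(675,30 + 22 \right)} + C{\left(-651 \right)}\right) \left(p{\left(-41,A \right)} + 91745\right) = \left(\left(3 + \left(30 + 22\right) + 675\right) - 651\right) \left(-41 + 91745\right) = \left(\left(3 + 52 + 675\right) - 651\right) 91704 = \left(730 - 651\right) 91704 = 79 \cdot 91704 = 7244616$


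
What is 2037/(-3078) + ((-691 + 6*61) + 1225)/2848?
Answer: -126299/365256 ≈ -0.34578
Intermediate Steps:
2037/(-3078) + ((-691 + 6*61) + 1225)/2848 = 2037*(-1/3078) + ((-691 + 366) + 1225)*(1/2848) = -679/1026 + (-325 + 1225)*(1/2848) = -679/1026 + 900*(1/2848) = -679/1026 + 225/712 = -126299/365256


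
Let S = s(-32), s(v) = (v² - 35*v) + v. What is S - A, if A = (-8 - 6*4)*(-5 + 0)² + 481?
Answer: 2431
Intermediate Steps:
s(v) = v² - 34*v
S = 2112 (S = -32*(-34 - 32) = -32*(-66) = 2112)
A = -319 (A = (-8 - 24)*(-5)² + 481 = -32*25 + 481 = -800 + 481 = -319)
S - A = 2112 - 1*(-319) = 2112 + 319 = 2431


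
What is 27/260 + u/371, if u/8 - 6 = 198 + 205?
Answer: 860737/96460 ≈ 8.9232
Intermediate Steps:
u = 3272 (u = 48 + 8*(198 + 205) = 48 + 8*403 = 48 + 3224 = 3272)
27/260 + u/371 = 27/260 + 3272/371 = 860737/96460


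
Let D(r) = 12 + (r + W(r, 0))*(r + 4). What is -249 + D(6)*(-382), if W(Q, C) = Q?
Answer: -50673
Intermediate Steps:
D(r) = 12 + 2*r*(4 + r) (D(r) = 12 + (r + r)*(r + 4) = 12 + (2*r)*(4 + r) = 12 + 2*r*(4 + r))
-249 + D(6)*(-382) = -249 + (12 + 2*6² + 8*6)*(-382) = -249 + (12 + 2*36 + 48)*(-382) = -249 + (12 + 72 + 48)*(-382) = -249 + 132*(-382) = -249 - 50424 = -50673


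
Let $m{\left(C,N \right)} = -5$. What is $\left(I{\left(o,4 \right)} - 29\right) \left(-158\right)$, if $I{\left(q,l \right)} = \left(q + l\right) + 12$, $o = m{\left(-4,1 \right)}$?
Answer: $2844$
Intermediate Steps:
$o = -5$
$I{\left(q,l \right)} = 12 + l + q$ ($I{\left(q,l \right)} = \left(l + q\right) + 12 = 12 + l + q$)
$\left(I{\left(o,4 \right)} - 29\right) \left(-158\right) = \left(\left(12 + 4 - 5\right) - 29\right) \left(-158\right) = \left(11 - 29\right) \left(-158\right) = \left(-18\right) \left(-158\right) = 2844$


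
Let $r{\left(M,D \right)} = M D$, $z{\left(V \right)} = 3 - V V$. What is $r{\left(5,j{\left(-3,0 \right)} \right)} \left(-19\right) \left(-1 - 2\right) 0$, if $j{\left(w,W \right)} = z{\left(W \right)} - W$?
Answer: $0$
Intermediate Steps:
$z{\left(V \right)} = 3 - V^{2}$
$j{\left(w,W \right)} = 3 - W - W^{2}$ ($j{\left(w,W \right)} = \left(3 - W^{2}\right) - W = 3 - W - W^{2}$)
$r{\left(M,D \right)} = D M$
$r{\left(5,j{\left(-3,0 \right)} \right)} \left(-19\right) \left(-1 - 2\right) 0 = \left(3 - 0 - 0^{2}\right) 5 \left(-19\right) \left(-1 - 2\right) 0 = \left(3 + 0 - 0\right) 5 \left(-19\right) \left(\left(-3\right) 0\right) = \left(3 + 0 + 0\right) 5 \left(-19\right) 0 = 3 \cdot 5 \left(-19\right) 0 = 15 \left(-19\right) 0 = \left(-285\right) 0 = 0$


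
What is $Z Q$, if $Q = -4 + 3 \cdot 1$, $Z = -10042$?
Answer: $10042$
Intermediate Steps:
$Q = -1$ ($Q = -4 + 3 = -1$)
$Z Q = \left(-10042\right) \left(-1\right) = 10042$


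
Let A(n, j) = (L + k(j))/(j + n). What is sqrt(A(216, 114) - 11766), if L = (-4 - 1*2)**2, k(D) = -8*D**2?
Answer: 6*I*sqrt(1015135)/55 ≈ 109.91*I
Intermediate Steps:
L = 36 (L = (-4 - 2)**2 = (-6)**2 = 36)
A(n, j) = (36 - 8*j**2)/(j + n)
sqrt(A(216, 114) - 11766) = sqrt(4*(9 - 2*114**2)/(114 + 216) - 11766) = sqrt(4*(9 - 2*12996)/330 - 11766) = sqrt(4*(1/330)*(9 - 25992) - 11766) = sqrt(4*(1/330)*(-25983) - 11766) = sqrt(-17322/55 - 11766) = sqrt(-664452/55) = 6*I*sqrt(1015135)/55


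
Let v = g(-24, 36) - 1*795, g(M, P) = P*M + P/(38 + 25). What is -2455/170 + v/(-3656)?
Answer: -6085483/435064 ≈ -13.988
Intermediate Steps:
g(M, P) = P/63 + M*P (g(M, P) = M*P + P/63 = P/63 + M*P)
v = -11609/7 (v = 36*(1/63 - 24) - 1*795 = 36*(-1511/63) - 795 = -6044/7 - 795 = -11609/7 ≈ -1658.4)
-2455/170 + v/(-3656) = -2455/170 - 11609/7/(-3656) = -2455*1/170 - 11609/7*(-1/3656) = -491/34 + 11609/25592 = -6085483/435064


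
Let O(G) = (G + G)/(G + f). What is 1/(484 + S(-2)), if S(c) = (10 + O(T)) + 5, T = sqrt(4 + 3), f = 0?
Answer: 1/501 ≈ 0.0019960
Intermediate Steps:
T = sqrt(7) ≈ 2.6458
O(G) = 2 (O(G) = (G + G)/(G + 0) = (2*G)/G = 2)
S(c) = 17 (S(c) = (10 + 2) + 5 = 12 + 5 = 17)
1/(484 + S(-2)) = 1/(484 + 17) = 1/501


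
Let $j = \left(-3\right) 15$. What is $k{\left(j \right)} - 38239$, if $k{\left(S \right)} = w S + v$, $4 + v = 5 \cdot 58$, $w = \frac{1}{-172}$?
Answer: $- \frac{6527871}{172} \approx -37953.0$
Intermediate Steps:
$j = -45$
$w = - \frac{1}{172} \approx -0.005814$
$v = 286$ ($v = -4 + 5 \cdot 58 = -4 + 290 = 286$)
$k{\left(S \right)} = 286 - \frac{S}{172}$ ($k{\left(S \right)} = - \frac{S}{172} + 286 = 286 - \frac{S}{172}$)
$k{\left(j \right)} - 38239 = \left(286 - - \frac{45}{172}\right) - 38239 = \left(286 + \frac{45}{172}\right) - 38239 = \frac{49237}{172} - 38239 = - \frac{6527871}{172}$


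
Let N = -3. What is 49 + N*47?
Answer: -92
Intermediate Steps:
49 + N*47 = 49 - 3*47 = 49 - 141 = -92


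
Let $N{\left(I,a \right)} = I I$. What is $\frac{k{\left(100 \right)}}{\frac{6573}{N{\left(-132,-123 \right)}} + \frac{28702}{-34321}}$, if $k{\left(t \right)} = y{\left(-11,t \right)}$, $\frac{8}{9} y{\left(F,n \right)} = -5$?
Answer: $\frac{224253414}{18300781} \approx 12.254$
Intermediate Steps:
$y{\left(F,n \right)} = - \frac{45}{8}$ ($y{\left(F,n \right)} = \frac{9}{8} \left(-5\right) = - \frac{45}{8}$)
$k{\left(t \right)} = - \frac{45}{8}$
$N{\left(I,a \right)} = I^{2}$
$\frac{k{\left(100 \right)}}{\frac{6573}{N{\left(-132,-123 \right)}} + \frac{28702}{-34321}} = - \frac{45}{8 \left(\frac{6573}{\left(-132\right)^{2}} + \frac{28702}{-34321}\right)} = - \frac{45}{8 \left(\frac{6573}{17424} + 28702 \left(- \frac{1}{34321}\right)\right)} = - \frac{45}{8 \left(6573 \cdot \frac{1}{17424} - \frac{28702}{34321}\right)} = - \frac{45}{8 \left(\frac{2191}{5808} - \frac{28702}{34321}\right)} = - \frac{45}{8 \left(- \frac{91503905}{199336368}\right)} = \left(- \frac{45}{8}\right) \left(- \frac{199336368}{91503905}\right) = \frac{224253414}{18300781}$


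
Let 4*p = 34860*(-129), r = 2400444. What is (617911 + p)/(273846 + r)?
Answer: -253162/1337145 ≈ -0.18933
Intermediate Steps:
p = -1124235 (p = (34860*(-129))/4 = (1/4)*(-4496940) = -1124235)
(617911 + p)/(273846 + r) = (617911 - 1124235)/(273846 + 2400444) = -506324/2674290 = -506324*1/2674290 = -253162/1337145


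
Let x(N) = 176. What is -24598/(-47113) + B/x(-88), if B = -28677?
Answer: -122430023/753808 ≈ -162.42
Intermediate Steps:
-24598/(-47113) + B/x(-88) = -24598/(-47113) - 28677/176 = -24598*(-1/47113) - 28677*1/176 = 24598/47113 - 2607/16 = -122430023/753808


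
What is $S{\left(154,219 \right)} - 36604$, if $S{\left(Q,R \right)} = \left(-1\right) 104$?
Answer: $-36708$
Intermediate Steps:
$S{\left(Q,R \right)} = -104$
$S{\left(154,219 \right)} - 36604 = -104 - 36604 = -36708$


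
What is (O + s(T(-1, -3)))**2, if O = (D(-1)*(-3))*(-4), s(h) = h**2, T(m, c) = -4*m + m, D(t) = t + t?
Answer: 225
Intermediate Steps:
D(t) = 2*t
T(m, c) = -3*m
O = -24 (O = ((2*(-1))*(-3))*(-4) = -2*(-3)*(-4) = 6*(-4) = -24)
(O + s(T(-1, -3)))**2 = (-24 + (-3*(-1))**2)**2 = (-24 + 3**2)**2 = (-24 + 9)**2 = (-15)**2 = 225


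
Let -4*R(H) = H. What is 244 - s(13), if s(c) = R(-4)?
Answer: 243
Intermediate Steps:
R(H) = -H/4
s(c) = 1 (s(c) = -¼*(-4) = 1)
244 - s(13) = 244 - 1*1 = 244 - 1 = 243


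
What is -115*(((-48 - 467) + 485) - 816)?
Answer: 97290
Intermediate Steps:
-115*(((-48 - 467) + 485) - 816) = -115*((-515 + 485) - 816) = -115*(-30 - 816) = -115*(-846) = 97290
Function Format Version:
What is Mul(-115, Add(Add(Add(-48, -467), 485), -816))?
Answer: 97290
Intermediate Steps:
Mul(-115, Add(Add(Add(-48, -467), 485), -816)) = Mul(-115, Add(Add(-515, 485), -816)) = Mul(-115, Add(-30, -816)) = Mul(-115, -846) = 97290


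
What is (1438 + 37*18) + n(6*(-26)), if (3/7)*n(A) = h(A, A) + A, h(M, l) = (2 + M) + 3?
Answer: 4163/3 ≈ 1387.7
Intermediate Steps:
h(M, l) = 5 + M
n(A) = 35/3 + 14*A/3 (n(A) = 7*((5 + A) + A)/3 = 7*(5 + 2*A)/3 = 35/3 + 14*A/3)
(1438 + 37*18) + n(6*(-26)) = (1438 + 37*18) + (35/3 + 14*(6*(-26))/3) = (1438 + 666) + (35/3 + (14/3)*(-156)) = 2104 + (35/3 - 728) = 2104 - 2149/3 = 4163/3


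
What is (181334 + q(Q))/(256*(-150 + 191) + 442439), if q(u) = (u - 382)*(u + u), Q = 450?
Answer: 242534/452935 ≈ 0.53547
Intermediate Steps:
q(u) = 2*u*(-382 + u) (q(u) = (-382 + u)*(2*u) = 2*u*(-382 + u))
(181334 + q(Q))/(256*(-150 + 191) + 442439) = (181334 + 2*450*(-382 + 450))/(256*(-150 + 191) + 442439) = (181334 + 2*450*68)/(256*41 + 442439) = (181334 + 61200)/(10496 + 442439) = 242534/452935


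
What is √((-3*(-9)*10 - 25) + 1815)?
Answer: 2*√515 ≈ 45.387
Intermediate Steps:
√((-3*(-9)*10 - 25) + 1815) = √((27*10 - 25) + 1815) = √((270 - 25) + 1815) = √(245 + 1815) = √2060 = 2*√515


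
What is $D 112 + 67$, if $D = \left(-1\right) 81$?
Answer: $-9005$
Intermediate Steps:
$D = -81$
$D 112 + 67 = \left(-81\right) 112 + 67 = -9072 + 67 = -9005$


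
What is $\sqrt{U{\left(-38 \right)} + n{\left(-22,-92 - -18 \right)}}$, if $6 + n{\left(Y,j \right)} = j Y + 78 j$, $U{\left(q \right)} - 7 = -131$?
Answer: $i \sqrt{4274} \approx 65.376 i$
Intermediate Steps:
$U{\left(q \right)} = -124$ ($U{\left(q \right)} = 7 - 131 = -124$)
$n{\left(Y,j \right)} = -6 + 78 j + Y j$ ($n{\left(Y,j \right)} = -6 + \left(j Y + 78 j\right) = -6 + \left(Y j + 78 j\right) = -6 + \left(78 j + Y j\right) = -6 + 78 j + Y j$)
$\sqrt{U{\left(-38 \right)} + n{\left(-22,-92 - -18 \right)}} = \sqrt{-124 - \left(6 - 56 \left(-92 - -18\right)\right)} = \sqrt{-124 - \left(6 - 56 \left(-92 + 18\right)\right)} = \sqrt{-124 - 4150} = \sqrt{-4274} = i \sqrt{4274}$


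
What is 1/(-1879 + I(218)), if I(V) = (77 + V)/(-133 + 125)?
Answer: -8/15327 ≈ -0.00052196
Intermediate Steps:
I(V) = -77/8 - V/8 (I(V) = (77 + V)/(-8) = (77 + V)*(-1/8) = -77/8 - V/8)
1/(-1879 + I(218)) = 1/(-1879 + (-77/8 - 1/8*218)) = 1/(-1879 + (-77/8 - 109/4)) = 1/(-1879 - 295/8) = 1/(-15327/8) = -8/15327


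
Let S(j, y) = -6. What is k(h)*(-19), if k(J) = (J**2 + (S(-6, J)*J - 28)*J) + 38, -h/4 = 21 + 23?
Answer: 2848366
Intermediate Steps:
h = -176 (h = -4*(21 + 23) = -4*44 = -176)
k(J) = 38 + J**2 + J*(-28 - 6*J) (k(J) = (J**2 + (-6*J - 28)*J) + 38 = (J**2 + (-28 - 6*J)*J) + 38 = (J**2 + J*(-28 - 6*J)) + 38 = 38 + J**2 + J*(-28 - 6*J))
k(h)*(-19) = (38 - 28*(-176) - 5*(-176)**2)*(-19) = (38 + 4928 - 5*30976)*(-19) = (38 + 4928 - 154880)*(-19) = -149914*(-19) = 2848366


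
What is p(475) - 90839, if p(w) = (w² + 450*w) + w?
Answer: 349011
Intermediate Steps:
p(w) = w² + 451*w
p(475) - 90839 = 475*(451 + 475) - 90839 = 475*926 - 90839 = 439850 - 90839 = 349011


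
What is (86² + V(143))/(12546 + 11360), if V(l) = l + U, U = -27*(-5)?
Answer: 3837/11953 ≈ 0.32101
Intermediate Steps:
U = 135
V(l) = 135 + l (V(l) = l + 135 = 135 + l)
(86² + V(143))/(12546 + 11360) = (86² + (135 + 143))/(12546 + 11360) = (7396 + 278)/23906 = 7674*(1/23906) = 3837/11953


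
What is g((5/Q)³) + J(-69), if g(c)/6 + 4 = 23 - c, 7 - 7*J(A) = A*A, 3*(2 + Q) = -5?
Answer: -5123686/9317 ≈ -549.93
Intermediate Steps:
Q = -11/3 (Q = -2 + (⅓)*(-5) = -2 - 5/3 = -11/3 ≈ -3.6667)
J(A) = 1 - A²/7 (J(A) = 1 - A*A/7 = 1 - A²/7)
g(c) = 114 - 6*c (g(c) = -24 + 6*(23 - c) = -24 + (138 - 6*c) = 114 - 6*c)
g((5/Q)³) + J(-69) = (114 - 6*(5/(-11/3))³) + (1 - ⅐*(-69)²) = (114 - 6*(5*(-3/11))³) + (1 - ⅐*4761) = (114 - 6*(-15/11)³) + (1 - 4761/7) = (114 - 6*(-3375/1331)) - 4754/7 = (114 + 20250/1331) - 4754/7 = 171984/1331 - 4754/7 = -5123686/9317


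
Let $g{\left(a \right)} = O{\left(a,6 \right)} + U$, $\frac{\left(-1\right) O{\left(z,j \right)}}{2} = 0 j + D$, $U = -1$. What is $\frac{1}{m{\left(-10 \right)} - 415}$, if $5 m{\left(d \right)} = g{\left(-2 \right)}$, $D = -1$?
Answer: $- \frac{5}{2074} \approx -0.0024108$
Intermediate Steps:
$O{\left(z,j \right)} = 2$ ($O{\left(z,j \right)} = - 2 \left(0 j - 1\right) = - 2 \left(0 - 1\right) = \left(-2\right) \left(-1\right) = 2$)
$g{\left(a \right)} = 1$ ($g{\left(a \right)} = 2 - 1 = 1$)
$m{\left(d \right)} = \frac{1}{5}$ ($m{\left(d \right)} = \frac{1}{5} \cdot 1 = \frac{1}{5}$)
$\frac{1}{m{\left(-10 \right)} - 415} = \frac{1}{\frac{1}{5} - 415} = \frac{1}{- \frac{2074}{5}} = - \frac{5}{2074}$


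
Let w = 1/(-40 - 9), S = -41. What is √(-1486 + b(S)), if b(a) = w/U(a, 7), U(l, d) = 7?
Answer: I*√3567893/49 ≈ 38.549*I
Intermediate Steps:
w = -1/49 (w = 1/(-49) = -1/49 ≈ -0.020408)
b(a) = -1/343 (b(a) = -1/49/7 = -1/49*⅐ = -1/343)
√(-1486 + b(S)) = √(-1486 - 1/343) = √(-509699/343) = I*√3567893/49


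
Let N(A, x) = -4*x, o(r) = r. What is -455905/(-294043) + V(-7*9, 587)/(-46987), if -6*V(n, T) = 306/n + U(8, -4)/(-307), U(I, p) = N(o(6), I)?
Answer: 138103606613444/89073031349127 ≈ 1.5505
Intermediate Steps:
U(I, p) = -4*I
V(n, T) = -16/921 - 51/n (V(n, T) = -(306/n - 4*8/(-307))/6 = -(306/n - 32*(-1/307))/6 = -(306/n + 32/307)/6 = -(32/307 + 306/n)/6 = -16/921 - 51/n)
-455905/(-294043) + V(-7*9, 587)/(-46987) = -455905/(-294043) + (-16/921 - 51/((-7*9)))/(-46987) = -455905*(-1/294043) + (-16/921 - 51/(-63))*(-1/46987) = 455905/294043 + (-16/921 - 51*(-1/63))*(-1/46987) = 455905/294043 + (-16/921 + 17/21)*(-1/46987) = 455905/294043 + (5107/6447)*(-1/46987) = 455905/294043 - 5107/302925189 = 138103606613444/89073031349127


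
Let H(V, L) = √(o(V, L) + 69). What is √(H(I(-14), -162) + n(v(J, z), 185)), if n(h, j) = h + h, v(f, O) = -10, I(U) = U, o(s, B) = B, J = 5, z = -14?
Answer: √(-20 + I*√93) ≈ 1.0497 + 4.5937*I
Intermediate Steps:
n(h, j) = 2*h
H(V, L) = √(69 + L) (H(V, L) = √(L + 69) = √(69 + L))
√(H(I(-14), -162) + n(v(J, z), 185)) = √(√(69 - 162) + 2*(-10)) = √(√(-93) - 20) = √(I*√93 - 20) = √(-20 + I*√93)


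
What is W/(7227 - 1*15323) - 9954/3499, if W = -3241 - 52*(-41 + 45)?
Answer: -68519533/28327904 ≈ -2.4188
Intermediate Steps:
W = -3449 (W = -3241 - 52*4 = -3241 - 1*208 = -3241 - 208 = -3449)
W/(7227 - 1*15323) - 9954/3499 = -3449/(7227 - 1*15323) - 9954/3499 = -3449/(7227 - 15323) - 9954*1/3499 = -3449/(-8096) - 9954/3499 = -3449*(-1/8096) - 9954/3499 = 3449/8096 - 9954/3499 = -68519533/28327904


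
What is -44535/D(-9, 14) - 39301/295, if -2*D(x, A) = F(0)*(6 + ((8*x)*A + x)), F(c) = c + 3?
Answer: -48491861/298245 ≈ -162.59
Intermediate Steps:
F(c) = 3 + c
D(x, A) = -9 - 3*x/2 - 12*A*x (D(x, A) = -(3 + 0)*(6 + ((8*x)*A + x))/2 = -3*(6 + (8*A*x + x))/2 = -3*(6 + (x + 8*A*x))/2 = -3*(6 + x + 8*A*x)/2 = -(18 + 3*x + 24*A*x)/2 = -9 - 3*x/2 - 12*A*x)
-44535/D(-9, 14) - 39301/295 = -44535/(-9 - 3/2*(-9) - 12*14*(-9)) - 39301/295 = -44535/(-9 + 27/2 + 1512) - 39301*1/295 = -44535/3033/2 - 39301/295 = -44535*2/3033 - 39301/295 = -29690/1011 - 39301/295 = -48491861/298245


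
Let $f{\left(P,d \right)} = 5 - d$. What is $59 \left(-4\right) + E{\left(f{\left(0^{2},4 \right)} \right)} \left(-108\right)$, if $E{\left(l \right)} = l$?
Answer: $-344$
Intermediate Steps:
$59 \left(-4\right) + E{\left(f{\left(0^{2},4 \right)} \right)} \left(-108\right) = 59 \left(-4\right) + \left(5 - 4\right) \left(-108\right) = -236 + \left(5 - 4\right) \left(-108\right) = -236 + 1 \left(-108\right) = -236 - 108 = -344$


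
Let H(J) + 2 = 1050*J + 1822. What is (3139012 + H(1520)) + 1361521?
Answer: 6098353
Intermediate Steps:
H(J) = 1820 + 1050*J (H(J) = -2 + (1050*J + 1822) = -2 + (1822 + 1050*J) = 1820 + 1050*J)
(3139012 + H(1520)) + 1361521 = (3139012 + (1820 + 1050*1520)) + 1361521 = (3139012 + (1820 + 1596000)) + 1361521 = (3139012 + 1597820) + 1361521 = 4736832 + 1361521 = 6098353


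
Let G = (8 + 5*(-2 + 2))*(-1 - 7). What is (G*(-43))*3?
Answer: 8256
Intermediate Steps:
G = -64 (G = (8 + 5*0)*(-8) = (8 + 0)*(-8) = 8*(-8) = -64)
(G*(-43))*3 = -64*(-43)*3 = 2752*3 = 8256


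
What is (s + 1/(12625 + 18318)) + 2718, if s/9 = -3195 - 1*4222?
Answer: -1981435004/30943 ≈ -64035.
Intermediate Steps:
s = -66753 (s = 9*(-3195 - 1*4222) = 9*(-3195 - 4222) = 9*(-7417) = -66753)
(s + 1/(12625 + 18318)) + 2718 = (-66753 + 1/(12625 + 18318)) + 2718 = (-66753 + 1/30943) + 2718 = -2065538078/30943 + 2718 = -1981435004/30943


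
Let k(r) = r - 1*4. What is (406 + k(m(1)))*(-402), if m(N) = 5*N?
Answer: -163614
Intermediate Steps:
k(r) = -4 + r (k(r) = r - 4 = -4 + r)
(406 + k(m(1)))*(-402) = (406 + (-4 + 5*1))*(-402) = (406 + (-4 + 5))*(-402) = (406 + 1)*(-402) = 407*(-402) = -163614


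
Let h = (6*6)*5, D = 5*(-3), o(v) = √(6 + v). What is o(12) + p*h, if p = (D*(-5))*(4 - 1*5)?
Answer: -13500 + 3*√2 ≈ -13496.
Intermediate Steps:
D = -15
h = 180 (h = 36*5 = 180)
p = -75 (p = (-15*(-5))*(4 - 1*5) = 75*(4 - 5) = 75*(-1) = -75)
o(12) + p*h = √(6 + 12) - 75*180 = √18 - 13500 = 3*√2 - 13500 = -13500 + 3*√2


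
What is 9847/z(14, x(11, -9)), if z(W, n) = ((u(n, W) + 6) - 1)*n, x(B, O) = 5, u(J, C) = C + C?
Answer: 9847/165 ≈ 59.679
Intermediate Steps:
u(J, C) = 2*C
z(W, n) = n*(5 + 2*W) (z(W, n) = ((2*W + 6) - 1)*n = ((6 + 2*W) - 1)*n = (5 + 2*W)*n = n*(5 + 2*W))
9847/z(14, x(11, -9)) = 9847/((5*(5 + 2*14))) = 9847/((5*(5 + 28))) = 9847/((5*33)) = 9847/165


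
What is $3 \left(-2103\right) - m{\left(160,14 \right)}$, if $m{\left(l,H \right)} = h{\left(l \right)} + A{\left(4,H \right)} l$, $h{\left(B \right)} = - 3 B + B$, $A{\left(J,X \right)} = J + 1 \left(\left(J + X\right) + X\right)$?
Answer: $-11749$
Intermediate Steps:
$A{\left(J,X \right)} = 2 J + 2 X$ ($A{\left(J,X \right)} = J + 1 \left(J + 2 X\right) = J + \left(J + 2 X\right) = 2 J + 2 X$)
$h{\left(B \right)} = - 2 B$
$m{\left(l,H \right)} = - 2 l + l \left(8 + 2 H\right)$ ($m{\left(l,H \right)} = - 2 l + \left(2 \cdot 4 + 2 H\right) l = - 2 l + \left(8 + 2 H\right) l = - 2 l + l \left(8 + 2 H\right)$)
$3 \left(-2103\right) - m{\left(160,14 \right)} = 3 \left(-2103\right) - 2 \cdot 160 \left(3 + 14\right) = -6309 - 2 \cdot 160 \cdot 17 = -6309 - 5440 = -11749$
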